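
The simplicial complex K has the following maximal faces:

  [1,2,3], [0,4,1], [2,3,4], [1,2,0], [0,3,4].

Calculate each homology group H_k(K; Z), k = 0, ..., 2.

H_0 ≅ Z,  H_1 ≅ Z,  H_2 = 0.

Fix the vertex order 0 < 1 < 2 < 3 < 4 and write every simplex with vertices in increasing order. Then dim K = 2 and the simplices of K are:

  0-simplices (5): [0], [1], [2], [3], [4]
  1-simplices (10): [0,1], [0,2], [0,3], [0,4], [1,2], [1,3], [1,4], [2,3], [2,4], [3,4]
  2-simplices (5): [0,1,2], [0,1,4], [0,3,4], [1,2,3], [2,3,4]

so the chain groups are C_0 ≅ Z^5, C_1 ≅ Z^10, C_2 ≅ Z^5.

∂_1: C_1 → C_0 is given by ∂[p,q] = [q] − [p]. For instance
  ∂[1,3] = [3] − [1].
The resulting 5×10 matrix has rank 4, and its Smith normal form has invariant factors (1,1,1,1).

∂_2: C_2 → C_1 sends each 2-simplex [p,q,r] to [q,r] − [p,r] + [p,q]. For instance
  ∂[1,2,3] = [2,3] − [1,3] + [1,2],
  ∂[0,3,4] = [3,4] − [0,4] + [0,3].
The 10×5 boundary matrix has rank 5 and Smith normal form diag(1,1,1,1,1).

Reading off H_k = ker ∂_k / im ∂_{k+1}:

  H_0: rank C_0 − rank ∂_1 = 5 − 4 = 1, and the invariant factors of ∂_1 are all 1, so H_0 ≅ Z.
  H_1: rank ker ∂_1 − rank ∂_2 = (10 − 4) − 5 = 1, and the invariant factors of ∂_2 are all 1, so H_1 ≅ Z.
  H_2: rank ker ∂_2 − rank ∂_3 = (5 − 5) − 0 = 0, and there is no ∂_3, so H_2 ≅ 0.

As a check, the Euler characteristic is 5 − 10 + 5 = 0, which agrees with 1 − 1 + 0 = 0.
(K is a triangulation of the Möbius band.)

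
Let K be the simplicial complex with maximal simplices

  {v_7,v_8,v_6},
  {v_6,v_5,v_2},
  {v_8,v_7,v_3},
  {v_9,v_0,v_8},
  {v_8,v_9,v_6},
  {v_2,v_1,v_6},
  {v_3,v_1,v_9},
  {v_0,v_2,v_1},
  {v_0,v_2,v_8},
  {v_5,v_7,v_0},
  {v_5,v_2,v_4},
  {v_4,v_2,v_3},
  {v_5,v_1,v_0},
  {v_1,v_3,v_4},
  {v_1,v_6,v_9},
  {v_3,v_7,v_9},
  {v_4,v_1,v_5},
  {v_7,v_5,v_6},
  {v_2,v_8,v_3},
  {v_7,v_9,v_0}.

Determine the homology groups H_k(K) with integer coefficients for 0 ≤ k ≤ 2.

H_0 ≅ Z,  H_1 ≅ Z ⊕ Z/2Z,  H_2 = 0.

Order the vertices as v_0 < v_1 < v_2 < v_3 < v_4 < v_5 < v_6 < v_7 < v_8 < v_9. Listing each simplex with vertices in this order, K has dimension 2 with simplices:

  0-simplices (10): [v_0], [v_1], [v_2], [v_3], [v_4], [v_5], [v_6], [v_7], [v_8], [v_9]
  1-simplices (30): (30 of them)
  2-simplices (20): (20 of them)

giving chain groups C_0 ≅ Z^10, C_1 ≅ Z^30, C_2 ≅ Z^20.

The boundary map ∂_1: C_1 → C_0 is given by ∂[p,q] = [q] − [p]. For instance
  ∂[v_1,v_2] = [v_2] − [v_1].
The resulting 10×30 matrix has rank 9, and its Smith normal form has invariant factors (1,1,1,1,1,1,1,1,1).

Boundary ∂_2: C_2 → C_1 maps a triangle to the signed sum of its edges. For instance
  ∂[v_0,v_2,v_8] = [v_2,v_8] − [v_0,v_8] + [v_0,v_2],
  ∂[v_5,v_6,v_7] = [v_6,v_7] − [v_5,v_7] + [v_5,v_6].
This gives a 30×20 integer matrix of rank 20; reducing to Smith normal form yields diagonal entries (1,1,1,1,1,1,1,1,1,1,1,1,1,1,1,1,1,1,1,2).

Computing H_k = (kernel of ∂_k) / (image of ∂_{k+1}):

  H_0: rank C_0 − rank ∂_1 = 10 − 9 = 1, and the invariant factors of ∂_1 are all 1, so H_0 = Z.
  H_1: rank ker ∂_1 − rank ∂_2 = (30 − 9) − 20 = 1, and ∂_2 has invariant factor 2 > 1, so H_1 = Z ⊕ Z/2Z.
  H_2: rank ker ∂_2 − rank ∂_3 = (20 − 20) − 0 = 0, and there is no ∂_3, so H_2 = 0.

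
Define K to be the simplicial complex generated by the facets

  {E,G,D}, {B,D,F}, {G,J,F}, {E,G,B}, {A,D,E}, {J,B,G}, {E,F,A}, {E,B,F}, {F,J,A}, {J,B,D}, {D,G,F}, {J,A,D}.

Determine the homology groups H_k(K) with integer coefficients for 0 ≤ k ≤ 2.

Order the vertices as A < B < D < E < F < G < J. Listing each simplex with vertices in this order, K has dimension 2 with simplices:

  0-simplices (7): A, B, D, E, F, G, J
  1-simplices (18): AD, AE, AF, AJ, BD, BE, BF, BG, BJ, DE, DF, DG, DJ, EF, EG, FG, FJ, GJ
  2-simplices (12): ADE, ADJ, AEF, AFJ, BDF, BDJ, BEF, BEG, BGJ, DEG, DFG, FGJ

Hence C_0 ≅ Z^7, C_1 ≅ Z^18, C_2 ≅ Z^12.

The boundary map ∂_1: C_1 → C_0 is given by ∂[p,q] = [q] − [p]. For instance
  ∂DF = F − D.
This gives a 7×18 integer matrix of rank 6; reducing to Smith normal form yields diagonal entries (1,1,1,1,1,1).

The boundary map ∂_2: C_2 → C_1 maps a triangle to the signed sum of its edges. For instance
  ∂ADE = DE − AE + AD,
  ∂FGJ = GJ − FJ + FG.
As a 18×12 matrix over Z this has rank 12, with invariant factors (1,1,1,1,1,1,1,1,1,1,1,2).

Now H_k = ker ∂_k / im ∂_{k+1}, so:

  H_0: rank C_0 − rank ∂_1 = 7 − 6 = 1, and the invariant factors of ∂_1 are all 1, so H_0 = Z.
  H_1: rank ker ∂_1 − rank ∂_2 = (18 − 6) − 12 = 0, and ∂_2 has invariant factor 2 > 1, so H_1 = Z/2.
  H_2: rank ker ∂_2 − rank ∂_3 = (12 − 12) − 0 = 0, and there is no ∂_3, so H_2 = 0.

H_0 = Z,  H_1 = Z/2,  H_2 = 0.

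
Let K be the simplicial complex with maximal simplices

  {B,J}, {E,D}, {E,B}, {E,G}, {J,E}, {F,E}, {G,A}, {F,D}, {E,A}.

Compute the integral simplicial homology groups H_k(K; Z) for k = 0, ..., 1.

H_0 = Z,  H_1 = Z^3.

K has 7 vertices, 9 edges.
rank ∂_0 = 0, rank ∂_1 = 6 ⇒ b_0 = 7 − 0 − 6 = 1; all invariant factors of ∂_1 are 1 so no torsion. So H_0 ≅ Z.
rank ∂_1 = 6, rank ∂_2 = 0 ⇒ b_1 = 9 − 6 − 0 = 3. So H_1 ≅ Z^3.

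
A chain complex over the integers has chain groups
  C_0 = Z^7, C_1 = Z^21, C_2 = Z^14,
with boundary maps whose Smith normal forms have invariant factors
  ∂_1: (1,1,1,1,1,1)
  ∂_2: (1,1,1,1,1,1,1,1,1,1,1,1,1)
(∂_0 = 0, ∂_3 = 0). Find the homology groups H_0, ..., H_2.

H_0: b_0 = 7 − 0 − 6 = 1; torsion from ∂_1 factors > 1: none. So H_0 ≅ Z.
H_1: b_1 = 21 − 6 − 13 = 2; torsion from ∂_2 factors > 1: none. So H_1 ≅ Z^2.
H_2: b_2 = 14 − 13 − 0 = 1; torsion from ∂_3 factors > 1: none. So H_2 ≅ Z.

H_0 ≅ Z,  H_1 ≅ Z^2,  H_2 ≅ Z.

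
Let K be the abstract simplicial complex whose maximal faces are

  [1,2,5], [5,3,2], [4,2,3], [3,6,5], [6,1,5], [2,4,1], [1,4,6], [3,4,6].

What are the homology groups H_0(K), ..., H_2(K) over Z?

Order the vertices as 1 < 2 < 3 < 4 < 5 < 6. Listing each simplex with vertices in this order, K has dimension 2 with simplices:

  0-simplices (6): [1], [2], [3], [4], [5], [6]
  1-simplices (12): [1,2], [1,4], [1,5], [1,6], [2,3], [2,4], [2,5], [3,4], [3,5], [3,6], [4,6], [5,6]
  2-simplices (8): [1,2,4], [1,2,5], [1,4,6], [1,5,6], [2,3,4], [2,3,5], [3,4,6], [3,5,6]

giving chain groups C_0 ≅ Z^6, C_1 ≅ Z^12, C_2 ≅ Z^8.

Boundary ∂_1: C_1 → C_0 sends each edge [p,q] (with p < q) to q − p.
The 6×12 boundary matrix has rank 5 and Smith normal form diag(1,1,1,1,1).

The boundary map ∂_2: C_2 → C_1 acts by ∂[p,q,r] = [q,r] − [p,r] + [p,q]. For instance
  ∂[1,2,4] = [2,4] − [1,4] + [1,2],
  ∂[3,5,6] = [5,6] − [3,6] + [3,5].
As a 12×8 matrix over Z this has rank 7, with invariant factors (1,1,1,1,1,1,1).

Computing H_k = (kernel of ∂_k) / (image of ∂_{k+1}):

  H_0: rank C_0 − rank ∂_1 = 6 − 5 = 1, and the invariant factors of ∂_1 are all 1, so H_0 ≅ Z.
  H_1: rank ker ∂_1 − rank ∂_2 = (12 − 5) − 7 = 0, and the invariant factors of ∂_2 are all 1, so H_1 ≅ 0.
  H_2: rank ker ∂_2 − rank ∂_3 = (8 − 7) − 0 = 1, and there is no ∂_3, so H_2 ≅ Z.

H_0 = Z,  H_1 = 0,  H_2 = Z.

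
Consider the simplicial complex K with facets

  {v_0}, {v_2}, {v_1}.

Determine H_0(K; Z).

H_0 = Z^3.

Fix the vertex order v_0 < v_1 < v_2 and write every simplex with vertices in increasing order. Then dim K = 0 and the simplices of K are:

  0-simplices (3): [v_0], [v_1], [v_2]

so the chain groups are C_0 ≅ Z^3.

Now H_k = ker ∂_k / im ∂_{k+1}, so:

  H_0: rank C_0 − rank ∂_1 = 3 − 0 = 3, and there is no ∂_1, so H_0 = Z^3.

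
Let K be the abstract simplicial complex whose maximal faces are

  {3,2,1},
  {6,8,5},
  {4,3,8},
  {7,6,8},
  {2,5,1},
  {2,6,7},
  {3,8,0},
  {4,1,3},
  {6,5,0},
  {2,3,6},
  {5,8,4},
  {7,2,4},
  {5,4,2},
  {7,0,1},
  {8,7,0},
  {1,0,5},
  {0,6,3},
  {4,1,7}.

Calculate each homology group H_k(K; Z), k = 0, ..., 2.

H_0 ≅ Z,  H_1 ≅ Z × Z/2,  H_2 = 0.

We work with the vertex ordering 0 < 1 < 2 < 3 < 4 < 5 < 6 < 7 < 8. The simplices of K, each written with vertices in increasing order, are:

  0-simplices (9): [0], [1], [2], [3], [4], [5], [6], [7], [8]
  1-simplices (27): (27 of them)
  2-simplices (18): [0,1,5], [0,1,7], [0,3,6], [0,3,8], [0,5,6], [0,7,8], [1,2,3], [1,2,5], [1,3,4], [1,4,7], [2,3,6], [2,4,5], [2,4,7], [2,6,7], [3,4,8], [4,5,8], [5,6,8], [6,7,8]

giving chain groups C_0 ≅ Z^9, C_1 ≅ Z^27, C_2 ≅ Z^18.

Boundary ∂_1: C_1 → C_0 is given by ∂[p,q] = [q] − [p].
The 9×27 boundary matrix has rank 8 and Smith normal form diag(1,1,1,1,1,1,1,1).

The boundary map ∂_2: C_2 → C_1 maps a triangle to the signed sum of its edges. For instance
  ∂[2,3,6] = [3,6] − [2,6] + [2,3],
  ∂[6,7,8] = [7,8] − [6,8] + [6,7].
The 27×18 boundary matrix has rank 18 and Smith normal form diag(1,1,1,1,1,1,1,1,1,1,1,1,1,1,1,1,1,2).

From H_k ≅ ker(∂_k) / im(∂_{k+1}) we obtain:

  H_0: rank C_0 − rank ∂_1 = 9 − 8 = 1, and the invariant factors of ∂_1 are all 1, so H_0 ≅ Z.
  H_1: rank ker ∂_1 − rank ∂_2 = (27 − 8) − 18 = 1, and ∂_2 has invariant factor 2 > 1, so H_1 ≅ Z × Z/2.
  H_2: rank ker ∂_2 − rank ∂_3 = (18 − 18) − 0 = 0, and there is no ∂_3, so H_2 ≅ 0.

(K is a triangulation of the Klein bottle.)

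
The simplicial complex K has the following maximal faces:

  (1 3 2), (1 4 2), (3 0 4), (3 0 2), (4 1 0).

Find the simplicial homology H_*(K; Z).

H_0 = Z,  H_1 = Z,  H_2 = 0.

Fix the vertex order 0 < 1 < 2 < 3 < 4 and write every simplex with vertices in increasing order. Then dim K = 2 and the simplices of K are:

  0-simplices (5): [0], [1], [2], [3], [4]
  1-simplices (10): [0,1], [0,2], [0,3], [0,4], [1,2], [1,3], [1,4], [2,3], [2,4], [3,4]
  2-simplices (5): [0,1,4], [0,2,3], [0,3,4], [1,2,3], [1,2,4]

so the chain groups are C_0 ≅ Z^5, C_1 ≅ Z^10, C_2 ≅ Z^5.

∂_1: C_1 → C_0 sends each edge [p,q] (with p < q) to q − p. For instance
  ∂[2,3] = [3] − [2].
The 5×10 boundary matrix has rank 4 and Smith normal form diag(1,1,1,1).

∂_2: C_2 → C_1 sends each 2-simplex [p,q,r] to [q,r] − [p,r] + [p,q]. For instance
  ∂[0,3,4] = [3,4] − [0,4] + [0,3],
  ∂[1,2,3] = [2,3] − [1,3] + [1,2].
The 10×5 boundary matrix has rank 5 and Smith normal form diag(1,1,1,1,1).

Reading off H_k = ker ∂_k / im ∂_{k+1}:

  H_0: rank C_0 − rank ∂_1 = 5 − 4 = 1, and the invariant factors of ∂_1 are all 1, so H_0 ≅ Z.
  H_1: rank ker ∂_1 − rank ∂_2 = (10 − 4) − 5 = 1, and the invariant factors of ∂_2 are all 1, so H_1 ≅ Z.
  H_2: rank ker ∂_2 − rank ∂_3 = (5 − 5) − 0 = 0, and there is no ∂_3, so H_2 ≅ 0.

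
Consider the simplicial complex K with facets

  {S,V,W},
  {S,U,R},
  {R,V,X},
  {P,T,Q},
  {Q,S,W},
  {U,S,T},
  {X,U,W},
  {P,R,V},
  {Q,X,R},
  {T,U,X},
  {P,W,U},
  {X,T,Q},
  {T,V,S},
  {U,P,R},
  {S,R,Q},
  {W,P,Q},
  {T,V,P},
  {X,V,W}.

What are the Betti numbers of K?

b_0 = 1, b_1 = 2, b_2 = 1.

Take the total order P < Q < R < S < T < U < V < W < X on the vertex set. Then K (dimension 2) consists of the simplices:

  0-simplices (9): P, Q, R, S, T, U, V, W, X
  1-simplices (27): PQ, PR, PT, PU, PV, PW, QR, QS, QT, QW, QX, RS, RU, RV, RX, ST, SU, SV, SW, TU, TV, TX, UW, UX, VW, VX, WX
  2-simplices (18): PQT, PQW, PRU, PRV, PTV, PUW, QRS, QRX, QSW, QTX, RSU, RVX, STU, STV, SVW, TUX, UWX, VWX

Hence C_0 ≅ Z^9, C_1 ≅ Z^27, C_2 ≅ Z^18.

The boundary map ∂_1: C_1 → C_0 maps an edge to its endpoints' difference, ∂[p,q] = q − p. For instance
  ∂RU = U − R.
This gives a 9×27 integer matrix of rank 8; reducing to Smith normal form yields diagonal entries (1,1,1,1,1,1,1,1).

Boundary ∂_2: C_2 → C_1 sends each 2-simplex [p,q,r] to [q,r] − [p,r] + [p,q]. For instance
  ∂QRS = RS − QS + QR,
  ∂RSU = SU − RU + RS.
As a 27×18 matrix over Z this has rank 17, with invariant factors (1,1,1,1,1,1,1,1,1,1,1,1,1,1,1,1,1).

Computing H_k = (kernel of ∂_k) / (image of ∂_{k+1}):

  H_0: rank C_0 − rank ∂_1 = 9 − 8 = 1, and the invariant factors of ∂_1 are all 1, so H_0 = Z.
  H_1: rank ker ∂_1 − rank ∂_2 = (27 − 8) − 17 = 2, and the invariant factors of ∂_2 are all 1, so H_1 = Z^2.
  H_2: rank ker ∂_2 − rank ∂_3 = (18 − 17) − 0 = 1, and there is no ∂_3, so H_2 = Z.

As a check, the Euler characteristic is 9 − 27 + 18 = 0, which agrees with 1 − 2 + 1 = 0.
(K is a triangulation of the torus T^2.)

Hence the Betti numbers are b_0 = 1, b_1 = 2, b_2 = 1.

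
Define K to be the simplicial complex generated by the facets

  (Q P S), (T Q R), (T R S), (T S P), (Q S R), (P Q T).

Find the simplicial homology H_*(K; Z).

Order the vertices as P < Q < R < S < T. Listing each simplex with vertices in this order, K has dimension 2 with simplices:

  0-simplices (5): P, Q, R, S, T
  1-simplices (9): PQ, PS, PT, QR, QS, QT, RS, RT, ST
  2-simplices (6): PQS, PQT, PST, QRS, QRT, RST

giving chain groups C_0 ≅ Z^5, C_1 ≅ Z^9, C_2 ≅ Z^6.

The boundary map ∂_1: C_1 → C_0 sends each edge [p,q] (with p < q) to q − p.
The resulting 5×9 matrix has rank 4, and its Smith normal form has invariant factors (1,1,1,1).

∂_2: C_2 → C_1 acts by ∂[p,q,r] = [q,r] − [p,r] + [p,q]. For instance
  ∂QRT = RT − QT + QR,
  ∂PST = ST − PT + PS.
This gives a 9×6 integer matrix of rank 5; reducing to Smith normal form yields diagonal entries (1,1,1,1,1).

Reading off H_k = ker ∂_k / im ∂_{k+1}:

  H_0: rank C_0 − rank ∂_1 = 5 − 4 = 1, and the invariant factors of ∂_1 are all 1, so H_0 = Z.
  H_1: rank ker ∂_1 − rank ∂_2 = (9 − 4) − 5 = 0, and the invariant factors of ∂_2 are all 1, so H_1 = 0.
  H_2: rank ker ∂_2 − rank ∂_3 = (6 − 5) − 0 = 1, and there is no ∂_3, so H_2 = Z.

(K is a triangulation of the 2-sphere S^2.)

H_0 = Z,  H_1 = 0,  H_2 = Z.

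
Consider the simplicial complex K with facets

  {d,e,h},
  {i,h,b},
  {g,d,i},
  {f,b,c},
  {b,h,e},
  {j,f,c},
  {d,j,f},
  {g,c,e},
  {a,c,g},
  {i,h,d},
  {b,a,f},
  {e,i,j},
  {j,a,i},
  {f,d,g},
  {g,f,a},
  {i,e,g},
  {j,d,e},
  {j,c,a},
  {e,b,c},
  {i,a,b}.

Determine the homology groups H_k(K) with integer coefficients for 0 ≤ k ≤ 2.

K has 10 vertices, 30 edges, 20 triangles.
rank ∂_0 = 0, rank ∂_1 = 9 ⇒ b_0 = 10 − 0 − 9 = 1; all invariant factors of ∂_1 are 1 so no torsion. So H_0 = Z.
rank ∂_1 = 9, rank ∂_2 = 20 ⇒ b_1 = 30 − 9 − 20 = 1; ∂_2 has invariant factor(s) [2] giving torsion. So H_1 = Z ⊕ Z/2Z.
rank ∂_2 = 20, rank ∂_3 = 0 ⇒ b_2 = 20 − 20 − 0 = 0. So H_2 = 0.

H_0 ≅ Z,  H_1 ≅ Z ⊕ Z/2Z,  H_2 = 0.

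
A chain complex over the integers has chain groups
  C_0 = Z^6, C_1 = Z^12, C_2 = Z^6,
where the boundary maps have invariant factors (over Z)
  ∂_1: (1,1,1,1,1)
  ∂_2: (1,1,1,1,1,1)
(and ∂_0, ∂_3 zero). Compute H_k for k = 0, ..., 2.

H_0: b_0 = 6 − 0 − 5 = 1; torsion from ∂_1 factors > 1: none. So H_0 ≅ Z.
H_1: b_1 = 12 − 5 − 6 = 1; torsion from ∂_2 factors > 1: none. So H_1 ≅ Z.
H_2: b_2 = 6 − 6 − 0 = 0; torsion from ∂_3 factors > 1: none. So H_2 ≅ 0.

H_0 ≅ Z,  H_1 ≅ Z,  H_2 = 0.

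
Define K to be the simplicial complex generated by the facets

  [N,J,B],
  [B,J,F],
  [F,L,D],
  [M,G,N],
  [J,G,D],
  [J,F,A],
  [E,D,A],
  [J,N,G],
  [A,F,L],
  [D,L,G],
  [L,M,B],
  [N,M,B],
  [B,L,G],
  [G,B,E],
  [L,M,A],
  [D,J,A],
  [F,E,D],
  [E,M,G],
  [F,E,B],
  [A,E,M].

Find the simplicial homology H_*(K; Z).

H_0 = Z,  H_1 = Z ⊕ Z/2Z,  H_2 = 0.

Take the total order A < B < D < E < F < G < J < L < M < N on the vertex set. Then K (dimension 2) consists of the simplices:

  0-simplices (10): A, B, D, E, F, G, J, L, M, N
  1-simplices (30): AD, AE, AF, AJ, AL, AM, BE, BF, BG, BJ, BL, BM, BN, DE, DF, DG, DJ, DL, EF, EG, EM, FJ, FL, GJ, GL, GM, GN, JN, LM, MN
  2-simplices (20): ADE, ADJ, AEM, AFJ, AFL, ALM, BEF, BEG, BFJ, BGL, BJN, BLM, BMN, DEF, DFL, DGJ, DGL, EGM, GJN, GMN

so the chain groups are C_0 ≅ Z^10, C_1 ≅ Z^30, C_2 ≅ Z^20.

∂_1: C_1 → C_0 maps an edge to its endpoints' difference, ∂[p,q] = q − p. For instance
  ∂GL = L − G.
The 10×30 boundary matrix has rank 9 and Smith normal form diag(1,1,1,1,1,1,1,1,1).

Boundary ∂_2: C_2 → C_1 acts by ∂[p,q,r] = [q,r] − [p,r] + [p,q]. For instance
  ∂BJN = JN − BN + BJ,
  ∂ALM = LM − AM + AL.
The resulting 30×20 matrix has rank 20, and its Smith normal form has invariant factors (1,1,1,1,1,1,1,1,1,1,1,1,1,1,1,1,1,1,1,2).

From H_k ≅ ker(∂_k) / im(∂_{k+1}) we obtain:

  H_0: rank C_0 − rank ∂_1 = 10 − 9 = 1, and the invariant factors of ∂_1 are all 1, so H_0 ≅ Z.
  H_1: rank ker ∂_1 − rank ∂_2 = (30 − 9) − 20 = 1, and ∂_2 has invariant factor 2 > 1, so H_1 ≅ Z ⊕ Z/2Z.
  H_2: rank ker ∂_2 − rank ∂_3 = (20 − 20) − 0 = 0, and there is no ∂_3, so H_2 ≅ 0.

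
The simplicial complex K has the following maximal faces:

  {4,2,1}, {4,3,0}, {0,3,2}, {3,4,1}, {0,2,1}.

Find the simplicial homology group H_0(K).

H_0 ≅ Z.

Order the vertices as 0 < 1 < 2 < 3 < 4. Listing each simplex with vertices in this order, K has dimension 2 with simplices:

  0-simplices (5): [0], [1], [2], [3], [4]
  1-simplices (10): [0,1], [0,2], [0,3], [0,4], [1,2], [1,3], [1,4], [2,3], [2,4], [3,4]
  2-simplices (5): [0,1,2], [0,2,3], [0,3,4], [1,2,4], [1,3,4]

giving chain groups C_0 ≅ Z^5, C_1 ≅ Z^10, C_2 ≅ Z^5.

Boundary ∂_1: C_1 → C_0 sends each edge [p,q] (with p < q) to q − p.
As a 5×10 matrix over Z this has rank 4, with invariant factors (1,1,1,1).

∂_2: C_2 → C_1 acts by ∂[p,q,r] = [q,r] − [p,r] + [p,q]. For instance
  ∂[0,1,2] = [1,2] − [0,2] + [0,1],
  ∂[0,2,3] = [2,3] − [0,3] + [0,2].
This gives a 10×5 integer matrix of rank 5; reducing to Smith normal form yields diagonal entries (1,1,1,1,1).

Reading off H_k = ker ∂_k / im ∂_{k+1}:

  H_0: rank C_0 − rank ∂_1 = 5 − 4 = 1, and the invariant factors of ∂_1 are all 1, so H_0 = Z.

(K is a triangulation of the Möbius band.)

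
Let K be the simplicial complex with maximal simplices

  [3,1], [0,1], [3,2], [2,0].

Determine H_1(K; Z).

H_1 ≅ Z.

K has 4 vertices, 4 edges.
rank ∂_1 = 3, rank ∂_2 = 0 ⇒ b_1 = 4 − 3 − 0 = 1. So H_1 = Z.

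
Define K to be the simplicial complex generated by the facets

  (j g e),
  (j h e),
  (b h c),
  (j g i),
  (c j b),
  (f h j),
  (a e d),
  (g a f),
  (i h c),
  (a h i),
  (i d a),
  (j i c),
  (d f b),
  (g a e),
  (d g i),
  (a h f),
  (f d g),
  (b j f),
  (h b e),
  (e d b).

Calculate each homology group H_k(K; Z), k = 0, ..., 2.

K has 10 vertices, 30 edges, 20 triangles.
rank ∂_0 = 0, rank ∂_1 = 9 ⇒ b_0 = 10 − 0 − 9 = 1; all invariant factors of ∂_1 are 1 so no torsion. So H_0 ≅ Z.
rank ∂_1 = 9, rank ∂_2 = 20 ⇒ b_1 = 30 − 9 − 20 = 1; ∂_2 has invariant factor(s) [2] giving torsion. So H_1 ≅ Z ⊕ Z/2Z.
rank ∂_2 = 20, rank ∂_3 = 0 ⇒ b_2 = 20 − 20 − 0 = 0. So H_2 ≅ 0.

H_0 ≅ Z,  H_1 ≅ Z ⊕ Z/2Z,  H_2 = 0.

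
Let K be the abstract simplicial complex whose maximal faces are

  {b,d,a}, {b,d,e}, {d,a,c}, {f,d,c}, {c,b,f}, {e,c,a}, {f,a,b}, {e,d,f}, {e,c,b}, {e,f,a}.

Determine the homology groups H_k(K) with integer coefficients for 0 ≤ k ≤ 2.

H_0 ≅ Z,  H_1 ≅ Z/2,  H_2 = 0.

Fix the vertex order a < b < c < d < e < f and write every simplex with vertices in increasing order. Then dim K = 2 and the simplices of K are:

  0-simplices (6): a, b, c, d, e, f
  1-simplices (15): ab, ac, ad, ae, af, bc, bd, be, bf, cd, ce, cf, de, df, ef
  2-simplices (10): abd, abf, acd, ace, aef, bce, bcf, bde, cdf, def

so the chain groups are C_0 ≅ Z^6, C_1 ≅ Z^15, C_2 ≅ Z^10.

∂_1: C_1 → C_0 is given by ∂[p,q] = [q] − [p]. For instance
  ∂ce = e − c.
The 6×15 boundary matrix has rank 5 and Smith normal form diag(1,1,1,1,1).

The boundary map ∂_2: C_2 → C_1 acts by ∂[p,q,r] = [q,r] − [p,r] + [p,q]. For instance
  ∂bcf = cf − bf + bc,
  ∂def = ef − df + de.
The resulting 15×10 matrix has rank 10, and its Smith normal form has invariant factors (1,1,1,1,1,1,1,1,1,2).

From H_k ≅ ker(∂_k) / im(∂_{k+1}) we obtain:

  H_0: rank C_0 − rank ∂_1 = 6 − 5 = 1, and the invariant factors of ∂_1 are all 1, so H_0 = Z.
  H_1: rank ker ∂_1 − rank ∂_2 = (15 − 5) − 10 = 0, and ∂_2 has invariant factor 2 > 1, so H_1 = Z/2.
  H_2: rank ker ∂_2 − rank ∂_3 = (10 − 10) − 0 = 0, and there is no ∂_3, so H_2 = 0.

(K is a triangulation of the real projective plane RP^2.)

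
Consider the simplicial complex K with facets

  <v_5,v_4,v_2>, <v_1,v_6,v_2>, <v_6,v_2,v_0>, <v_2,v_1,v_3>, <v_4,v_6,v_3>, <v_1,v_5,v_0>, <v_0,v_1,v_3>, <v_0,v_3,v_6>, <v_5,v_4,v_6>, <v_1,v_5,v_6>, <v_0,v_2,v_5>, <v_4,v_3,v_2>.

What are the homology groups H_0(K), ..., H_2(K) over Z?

H_0 ≅ Z,  H_1 ≅ Z/2Z,  H_2 = 0.

Order the vertices as v_0 < v_1 < v_2 < v_3 < v_4 < v_5 < v_6. Listing each simplex with vertices in this order, K has dimension 2 with simplices:

  0-simplices (7): [v_0], [v_1], [v_2], [v_3], [v_4], [v_5], [v_6]
  1-simplices (18): (18 of them)
  2-simplices (12): (12 of them)

giving chain groups C_0 ≅ Z^7, C_1 ≅ Z^18, C_2 ≅ Z^12.

Boundary ∂_1: C_1 → C_0 is given by ∂[p,q] = [q] − [p]. For instance
  ∂[v_1,v_2] = [v_2] − [v_1].
As a 7×18 matrix over Z this has rank 6, with invariant factors (1,1,1,1,1,1).

∂_2: C_2 → C_1 maps a triangle to the signed sum of its edges. For instance
  ∂[v_2,v_4,v_5] = [v_4,v_5] − [v_2,v_5] + [v_2,v_4],
  ∂[v_0,v_1,v_5] = [v_1,v_5] − [v_0,v_5] + [v_0,v_1].
The resulting 18×12 matrix has rank 12, and its Smith normal form has invariant factors (1,1,1,1,1,1,1,1,1,1,1,2).

Computing H_k = (kernel of ∂_k) / (image of ∂_{k+1}):

  H_0: rank C_0 − rank ∂_1 = 7 − 6 = 1, and the invariant factors of ∂_1 are all 1, so H_0 = Z.
  H_1: rank ker ∂_1 − rank ∂_2 = (18 − 6) − 12 = 0, and ∂_2 has invariant factor 2 > 1, so H_1 = Z/2Z.
  H_2: rank ker ∂_2 − rank ∂_3 = (12 − 12) − 0 = 0, and there is no ∂_3, so H_2 = 0.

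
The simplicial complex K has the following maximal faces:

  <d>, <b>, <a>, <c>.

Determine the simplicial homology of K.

H_0 = Z^4.

K has 4 vertices.
rank ∂_0 = 0, rank ∂_1 = 0 ⇒ b_0 = 4 − 0 − 0 = 4. So H_0 ≅ Z^4.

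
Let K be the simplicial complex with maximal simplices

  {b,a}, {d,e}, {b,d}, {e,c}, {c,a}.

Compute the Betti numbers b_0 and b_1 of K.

Take the total order a < b < c < d < e on the vertex set. Then K (dimension 1) consists of the simplices:

  0-simplices (5): a, b, c, d, e
  1-simplices (5): ab, ac, bd, ce, de

so the chain groups are C_0 ≅ Z^5, C_1 ≅ Z^5.

∂_1: C_1 → C_0 sends each edge [p,q] (with p < q) to q − p. For instance
  ∂ac = c − a.
The resulting 5×5 matrix has rank 4, and its Smith normal form has invariant factors (1,1,1,1).

From H_k ≅ ker(∂_k) / im(∂_{k+1}) we obtain:

  H_0: rank C_0 − rank ∂_1 = 5 − 4 = 1, and the invariant factors of ∂_1 are all 1, so H_0 ≅ Z.
  H_1: rank ker ∂_1 − rank ∂_2 = (5 − 4) − 0 = 1, and there is no ∂_2, so H_1 ≅ Z.

As a check, the Euler characteristic is 5 − 5 = 0, which agrees with 1 − 1 = 0.

Hence the Betti numbers are b_0 = 1, b_1 = 1.

b_0 = 1, b_1 = 1.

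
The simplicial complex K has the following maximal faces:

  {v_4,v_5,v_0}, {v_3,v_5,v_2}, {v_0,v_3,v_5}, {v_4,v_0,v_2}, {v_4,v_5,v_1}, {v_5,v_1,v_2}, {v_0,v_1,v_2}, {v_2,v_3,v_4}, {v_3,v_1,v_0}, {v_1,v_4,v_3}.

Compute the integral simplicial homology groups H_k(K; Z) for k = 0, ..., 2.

Order the vertices as v_0 < v_1 < v_2 < v_3 < v_4 < v_5. Listing each simplex with vertices in this order, K has dimension 2 with simplices:

  0-simplices (6): [v_0], [v_1], [v_2], [v_3], [v_4], [v_5]
  1-simplices (15): (15 of them)
  2-simplices (10): [v_0,v_1,v_2], [v_0,v_1,v_3], [v_0,v_2,v_4], [v_0,v_3,v_5], [v_0,v_4,v_5], [v_1,v_2,v_5], [v_1,v_3,v_4], [v_1,v_4,v_5], [v_2,v_3,v_4], [v_2,v_3,v_5]

giving chain groups C_0 ≅ Z^6, C_1 ≅ Z^15, C_2 ≅ Z^10.

The boundary map ∂_1: C_1 → C_0 is given by ∂[p,q] = [q] − [p].
As a 6×15 matrix over Z this has rank 5, with invariant factors (1,1,1,1,1).

The boundary map ∂_2: C_2 → C_1 acts by ∂[p,q,r] = [q,r] − [p,r] + [p,q]. For instance
  ∂[v_1,v_2,v_5] = [v_2,v_5] − [v_1,v_5] + [v_1,v_2],
  ∂[v_0,v_1,v_2] = [v_1,v_2] − [v_0,v_2] + [v_0,v_1].
This gives a 15×10 integer matrix of rank 10; reducing to Smith normal form yields diagonal entries (1,1,1,1,1,1,1,1,1,2).

Now H_k = ker ∂_k / im ∂_{k+1}, so:

  H_0: rank C_0 − rank ∂_1 = 6 − 5 = 1, and the invariant factors of ∂_1 are all 1, so H_0 ≅ Z.
  H_1: rank ker ∂_1 − rank ∂_2 = (15 − 5) − 10 = 0, and ∂_2 has invariant factor 2 > 1, so H_1 ≅ Z_2.
  H_2: rank ker ∂_2 − rank ∂_3 = (10 − 10) − 0 = 0, and there is no ∂_3, so H_2 ≅ 0.

H_0 ≅ Z,  H_1 ≅ Z_2,  H_2 = 0.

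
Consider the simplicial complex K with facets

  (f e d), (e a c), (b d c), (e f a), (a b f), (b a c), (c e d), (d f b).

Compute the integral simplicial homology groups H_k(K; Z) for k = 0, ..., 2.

H_0 = Z,  H_1 = 0,  H_2 = Z.

Fix the vertex order a < b < c < d < e < f and write every simplex with vertices in increasing order. Then dim K = 2 and the simplices of K are:

  0-simplices (6): a, b, c, d, e, f
  1-simplices (12): ab, ac, ae, af, bc, bd, bf, cd, ce, de, df, ef
  2-simplices (8): abc, abf, ace, aef, bcd, bdf, cde, def

Hence C_0 ≅ Z^6, C_1 ≅ Z^12, C_2 ≅ Z^8.

∂_1: C_1 → C_0 is given by ∂[p,q] = [q] − [p]. For instance
  ∂ae = e − a.
This gives a 6×12 integer matrix of rank 5; reducing to Smith normal form yields diagonal entries (1,1,1,1,1).

∂_2: C_2 → C_1 maps a triangle to the signed sum of its edges. For instance
  ∂bdf = df − bf + bd,
  ∂def = ef − df + de.
As a 12×8 matrix over Z this has rank 7, with invariant factors (1,1,1,1,1,1,1).

Computing H_k = (kernel of ∂_k) / (image of ∂_{k+1}):

  H_0: rank C_0 − rank ∂_1 = 6 − 5 = 1, and the invariant factors of ∂_1 are all 1, so H_0 ≅ Z.
  H_1: rank ker ∂_1 − rank ∂_2 = (12 − 5) − 7 = 0, and the invariant factors of ∂_2 are all 1, so H_1 ≅ 0.
  H_2: rank ker ∂_2 − rank ∂_3 = (8 − 7) − 0 = 1, and there is no ∂_3, so H_2 ≅ Z.

As a check, the Euler characteristic is 6 − 12 + 8 = 2, which agrees with 1 − 0 + 1 = 2.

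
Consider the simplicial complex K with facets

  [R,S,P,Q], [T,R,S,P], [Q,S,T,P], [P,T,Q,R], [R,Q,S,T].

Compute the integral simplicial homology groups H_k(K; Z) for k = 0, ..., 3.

K has 5 vertices, 10 edges, 10 triangles, 5 3-simplices.
rank ∂_0 = 0, rank ∂_1 = 4 ⇒ b_0 = 5 − 0 − 4 = 1; all invariant factors of ∂_1 are 1 so no torsion. So H_0 = Z.
rank ∂_1 = 4, rank ∂_2 = 6 ⇒ b_1 = 10 − 4 − 6 = 0; all invariant factors of ∂_2 are 1 so no torsion. So H_1 = 0.
rank ∂_2 = 6, rank ∂_3 = 4 ⇒ b_2 = 10 − 6 − 4 = 0; all invariant factors of ∂_3 are 1 so no torsion. So H_2 = 0.
rank ∂_3 = 4, rank ∂_4 = 0 ⇒ b_3 = 5 − 4 − 0 = 1. So H_3 = Z.

H_0 ≅ Z,  H_1 = 0,  H_2 = 0,  H_3 ≅ Z.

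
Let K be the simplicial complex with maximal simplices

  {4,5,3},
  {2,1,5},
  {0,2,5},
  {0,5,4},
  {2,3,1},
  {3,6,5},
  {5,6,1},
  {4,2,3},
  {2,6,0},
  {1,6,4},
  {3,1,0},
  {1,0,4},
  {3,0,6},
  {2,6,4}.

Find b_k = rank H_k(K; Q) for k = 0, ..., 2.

We work with the vertex ordering 0 < 1 < 2 < 3 < 4 < 5 < 6. The simplices of K, each written with vertices in increasing order, are:

  0-simplices (7): [0], [1], [2], [3], [4], [5], [6]
  1-simplices (21): [0,1], [0,2], [0,3], [0,4], [0,5], [0,6], [1,2], [1,3], [1,4], [1,5], [1,6], [2,3], [2,4], [2,5], [2,6], [3,4], [3,5], [3,6], [4,5], [4,6], [5,6]
  2-simplices (14): [0,1,3], [0,1,4], [0,2,5], [0,2,6], [0,3,6], [0,4,5], [1,2,3], [1,2,5], [1,4,6], [1,5,6], [2,3,4], [2,4,6], [3,4,5], [3,5,6]

Hence C_0 ≅ Z^7, C_1 ≅ Z^21, C_2 ≅ Z^14.

∂_1: C_1 → C_0 maps an edge to its endpoints' difference, ∂[p,q] = q − p. For instance
  ∂[0,2] = [2] − [0].
As a 7×21 matrix over Z this has rank 6, with invariant factors (1,1,1,1,1,1).

The boundary map ∂_2: C_2 → C_1 sends each 2-simplex [p,q,r] to [q,r] − [p,r] + [p,q]. For instance
  ∂[1,2,5] = [2,5] − [1,5] + [1,2],
  ∂[0,1,3] = [1,3] − [0,3] + [0,1].
This gives a 21×14 integer matrix of rank 13; reducing to Smith normal form yields diagonal entries (1,1,1,1,1,1,1,1,1,1,1,1,1).

Reading off H_k = ker ∂_k / im ∂_{k+1}:

  H_0: rank C_0 − rank ∂_1 = 7 − 6 = 1, and the invariant factors of ∂_1 are all 1, so H_0 ≅ Z.
  H_1: rank ker ∂_1 − rank ∂_2 = (21 − 6) − 13 = 2, and the invariant factors of ∂_2 are all 1, so H_1 ≅ Z^2.
  H_2: rank ker ∂_2 − rank ∂_3 = (14 − 13) − 0 = 1, and there is no ∂_3, so H_2 ≅ Z.

Hence the Betti numbers are b_0 = 1, b_1 = 2, b_2 = 1.

b_0 = 1, b_1 = 2, b_2 = 1.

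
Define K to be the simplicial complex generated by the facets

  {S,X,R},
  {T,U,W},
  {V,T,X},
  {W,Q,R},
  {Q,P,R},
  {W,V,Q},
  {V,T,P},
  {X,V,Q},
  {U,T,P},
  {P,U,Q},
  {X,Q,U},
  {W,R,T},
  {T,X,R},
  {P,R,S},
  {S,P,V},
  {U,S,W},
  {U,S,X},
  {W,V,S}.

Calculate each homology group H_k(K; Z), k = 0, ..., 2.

H_0 = Z,  H_1 = Z^2,  H_2 = Z.

We work with the vertex ordering P < Q < R < S < T < U < V < W < X. The simplices of K, each written with vertices in increasing order, are:

  0-simplices (9): P, Q, R, S, T, U, V, W, X
  1-simplices (27): PQ, PR, PS, PT, PU, PV, QR, QU, QV, QW, QX, RS, RT, RW, RX, SU, SV, SW, SX, TU, TV, TW, TX, UW, UX, VW, VX
  2-simplices (18): PQR, PQU, PRS, PSV, PTU, PTV, QRW, QUX, QVW, QVX, RSX, RTW, RTX, SUW, SUX, SVW, TUW, TVX

so the chain groups are C_0 ≅ Z^9, C_1 ≅ Z^27, C_2 ≅ Z^18.

The boundary map ∂_1: C_1 → C_0 is given by ∂[p,q] = [q] − [p]. For instance
  ∂VW = W − V.
The 9×27 boundary matrix has rank 8 and Smith normal form diag(1,1,1,1,1,1,1,1).

Boundary ∂_2: C_2 → C_1 acts by ∂[p,q,r] = [q,r] − [p,r] + [p,q]. For instance
  ∂RTW = TW − RW + RT,
  ∂QUX = UX − QX + QU.
The resulting 27×18 matrix has rank 17, and its Smith normal form has invariant factors (1,1,1,1,1,1,1,1,1,1,1,1,1,1,1,1,1).

Computing H_k = (kernel of ∂_k) / (image of ∂_{k+1}):

  H_0: rank C_0 − rank ∂_1 = 9 − 8 = 1, and the invariant factors of ∂_1 are all 1, so H_0 ≅ Z.
  H_1: rank ker ∂_1 − rank ∂_2 = (27 − 8) − 17 = 2, and the invariant factors of ∂_2 are all 1, so H_1 ≅ Z^2.
  H_2: rank ker ∂_2 − rank ∂_3 = (18 − 17) − 0 = 1, and there is no ∂_3, so H_2 ≅ Z.

As a check, the Euler characteristic is 9 − 27 + 18 = 0, which agrees with 1 − 2 + 1 = 0.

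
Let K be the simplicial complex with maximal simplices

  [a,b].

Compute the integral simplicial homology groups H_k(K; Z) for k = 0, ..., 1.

Fix the vertex order a < b and write every simplex with vertices in increasing order. Then dim K = 1 and the simplices of K are:

  0-simplices (2): a, b
  1-simplices (1): ab

giving chain groups C_0 ≅ Z^2, C_1 ≅ Z^1.

The boundary map ∂_1: C_1 → C_0 maps an edge to its endpoints' difference, ∂[p,q] = q − p.
This gives a 2×1 integer matrix of rank 1; reducing to Smith normal form yields diagonal entries (1).

Reading off H_k = ker ∂_k / im ∂_{k+1}:

  H_0: rank C_0 − rank ∂_1 = 2 − 1 = 1, and the invariant factors of ∂_1 are all 1, so H_0 = Z.
  H_1: rank ker ∂_1 − rank ∂_2 = (1 − 1) − 0 = 0, and there is no ∂_2, so H_1 = 0.

H_0 ≅ Z,  H_1 = 0.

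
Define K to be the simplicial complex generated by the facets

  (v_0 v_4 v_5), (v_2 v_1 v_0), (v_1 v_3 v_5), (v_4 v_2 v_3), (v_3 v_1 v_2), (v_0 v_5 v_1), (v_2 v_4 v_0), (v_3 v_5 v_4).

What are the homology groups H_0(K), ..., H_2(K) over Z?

Fix the vertex order v_0 < v_1 < v_2 < v_3 < v_4 < v_5 and write every simplex with vertices in increasing order. Then dim K = 2 and the simplices of K are:

  0-simplices (6): [v_0], [v_1], [v_2], [v_3], [v_4], [v_5]
  1-simplices (12): [v_0,v_1], [v_0,v_2], [v_0,v_4], [v_0,v_5], [v_1,v_2], [v_1,v_3], [v_1,v_5], [v_2,v_3], [v_2,v_4], [v_3,v_4], [v_3,v_5], [v_4,v_5]
  2-simplices (8): [v_0,v_1,v_2], [v_0,v_1,v_5], [v_0,v_2,v_4], [v_0,v_4,v_5], [v_1,v_2,v_3], [v_1,v_3,v_5], [v_2,v_3,v_4], [v_3,v_4,v_5]

Hence C_0 ≅ Z^6, C_1 ≅ Z^12, C_2 ≅ Z^8.

The boundary map ∂_1: C_1 → C_0 sends each edge [p,q] (with p < q) to q − p. For instance
  ∂[v_2,v_3] = [v_3] − [v_2].
The resulting 6×12 matrix has rank 5, and its Smith normal form has invariant factors (1,1,1,1,1).

Boundary ∂_2: C_2 → C_1 acts by ∂[p,q,r] = [q,r] − [p,r] + [p,q]. For instance
  ∂[v_0,v_2,v_4] = [v_2,v_4] − [v_0,v_4] + [v_0,v_2],
  ∂[v_2,v_3,v_4] = [v_3,v_4] − [v_2,v_4] + [v_2,v_3].
The resulting 12×8 matrix has rank 7, and its Smith normal form has invariant factors (1,1,1,1,1,1,1).

Reading off H_k = ker ∂_k / im ∂_{k+1}:

  H_0: rank C_0 − rank ∂_1 = 6 − 5 = 1, and the invariant factors of ∂_1 are all 1, so H_0 ≅ Z.
  H_1: rank ker ∂_1 − rank ∂_2 = (12 − 5) − 7 = 0, and the invariant factors of ∂_2 are all 1, so H_1 ≅ 0.
  H_2: rank ker ∂_2 − rank ∂_3 = (8 − 7) − 0 = 1, and there is no ∂_3, so H_2 ≅ Z.

H_0 ≅ Z,  H_1 = 0,  H_2 ≅ Z.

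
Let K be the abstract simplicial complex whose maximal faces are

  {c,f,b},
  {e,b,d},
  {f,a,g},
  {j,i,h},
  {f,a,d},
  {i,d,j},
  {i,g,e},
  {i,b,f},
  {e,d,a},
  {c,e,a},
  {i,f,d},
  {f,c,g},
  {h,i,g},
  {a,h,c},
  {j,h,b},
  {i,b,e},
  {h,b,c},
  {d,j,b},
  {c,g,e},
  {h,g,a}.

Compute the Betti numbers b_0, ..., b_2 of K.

b_0 = 1, b_1 = 1, b_2 = 0.

Order the vertices as a < b < c < d < e < f < g < h < i < j. Listing each simplex with vertices in this order, K has dimension 2 with simplices:

  0-simplices (10): a, b, c, d, e, f, g, h, i, j
  1-simplices (30): ac, ad, ae, af, ag, ah, bc, bd, be, bf, bh, bi, bj, ce, cf, cg, ch, de, df, di, dj, eg, ei, fg, fi, gh, gi, hi, hj, ij
  2-simplices (20): ace, ach, ade, adf, afg, agh, bcf, bch, bde, bdj, bei, bfi, bhj, ceg, cfg, dfi, dij, egi, ghi, hij

giving chain groups C_0 ≅ Z^10, C_1 ≅ Z^30, C_2 ≅ Z^20.

Boundary ∂_1: C_1 → C_0 sends each edge [p,q] (with p < q) to q − p. For instance
  ∂di = i − d.
This gives a 10×30 integer matrix of rank 9; reducing to Smith normal form yields diagonal entries (1,1,1,1,1,1,1,1,1).

∂_2: C_2 → C_1 sends each 2-simplex [p,q,r] to [q,r] − [p,r] + [p,q]. For instance
  ∂adf = df − af + ad,
  ∂cfg = fg − cg + cf.
The resulting 30×20 matrix has rank 20, and its Smith normal form has invariant factors (1,1,1,1,1,1,1,1,1,1,1,1,1,1,1,1,1,1,1,2).

From H_k ≅ ker(∂_k) / im(∂_{k+1}) we obtain:

  H_0: rank C_0 − rank ∂_1 = 10 − 9 = 1, and the invariant factors of ∂_1 are all 1, so H_0 ≅ Z.
  H_1: rank ker ∂_1 − rank ∂_2 = (30 − 9) − 20 = 1, and ∂_2 has invariant factor 2 > 1, so H_1 ≅ Z ⊕ Z_2.
  H_2: rank ker ∂_2 − rank ∂_3 = (20 − 20) − 0 = 0, and there is no ∂_3, so H_2 ≅ 0.

Hence the Betti numbers are b_0 = 1, b_1 = 1, b_2 = 0.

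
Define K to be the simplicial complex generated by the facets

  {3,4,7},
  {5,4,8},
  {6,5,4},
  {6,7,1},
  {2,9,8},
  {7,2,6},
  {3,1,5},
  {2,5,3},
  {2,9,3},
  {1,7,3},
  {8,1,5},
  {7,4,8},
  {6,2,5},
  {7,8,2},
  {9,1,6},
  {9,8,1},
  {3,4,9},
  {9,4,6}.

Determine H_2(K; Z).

H_2 = Z.

Order the vertices as 1 < 2 < 3 < 4 < 5 < 6 < 7 < 8 < 9. Listing each simplex with vertices in this order, K has dimension 2 with simplices:

  0-simplices (9): [1], [2], [3], [4], [5], [6], [7], [8], [9]
  1-simplices (27): (27 of them)
  2-simplices (18): [1,3,5], [1,3,7], [1,5,8], [1,6,7], [1,6,9], [1,8,9], [2,3,5], [2,3,9], [2,5,6], [2,6,7], [2,7,8], [2,8,9], [3,4,7], [3,4,9], [4,5,6], [4,5,8], [4,6,9], [4,7,8]

Hence C_0 ≅ Z^9, C_1 ≅ Z^27, C_2 ≅ Z^18.

The boundary map ∂_1: C_1 → C_0 sends each edge [p,q] (with p < q) to q − p. For instance
  ∂[1,3] = [3] − [1].
This gives a 9×27 integer matrix of rank 8; reducing to Smith normal form yields diagonal entries (1,1,1,1,1,1,1,1).

The boundary map ∂_2: C_2 → C_1 maps a triangle to the signed sum of its edges. For instance
  ∂[2,5,6] = [5,6] − [2,6] + [2,5],
  ∂[1,5,8] = [5,8] − [1,8] + [1,5].
The resulting 27×18 matrix has rank 17, and its Smith normal form has invariant factors (1,1,1,1,1,1,1,1,1,1,1,1,1,1,1,1,1).

Computing H_k = (kernel of ∂_k) / (image of ∂_{k+1}):

  H_2: rank ker ∂_2 − rank ∂_3 = (18 − 17) − 0 = 1, and there is no ∂_3, so H_2 ≅ Z.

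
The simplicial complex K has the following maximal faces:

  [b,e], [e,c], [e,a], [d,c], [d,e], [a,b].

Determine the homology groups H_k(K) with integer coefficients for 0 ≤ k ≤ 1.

H_0 = Z,  H_1 = Z^2.

Fix the vertex order a < b < c < d < e and write every simplex with vertices in increasing order. Then dim K = 1 and the simplices of K are:

  0-simplices (5): a, b, c, d, e
  1-simplices (6): ab, ae, be, cd, ce, de

Hence C_0 ≅ Z^5, C_1 ≅ Z^6.

Boundary ∂_1: C_1 → C_0 is given by ∂[p,q] = [q] − [p]. For instance
  ∂be = e − b.
The 5×6 boundary matrix has rank 4 and Smith normal form diag(1,1,1,1).

From H_k ≅ ker(∂_k) / im(∂_{k+1}) we obtain:

  H_0: rank C_0 − rank ∂_1 = 5 − 4 = 1, and the invariant factors of ∂_1 are all 1, so H_0 = Z.
  H_1: rank ker ∂_1 − rank ∂_2 = (6 − 4) − 0 = 2, and there is no ∂_2, so H_1 = Z^2.

As a check, the Euler characteristic is 5 − 6 = -1, which agrees with 1 − 2 = -1.
(K is a triangulation of a wedge of 2 circles.)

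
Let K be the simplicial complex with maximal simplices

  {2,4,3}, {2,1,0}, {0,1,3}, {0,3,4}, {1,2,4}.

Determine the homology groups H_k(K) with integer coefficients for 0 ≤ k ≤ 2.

H_0 ≅ Z,  H_1 ≅ Z,  H_2 = 0.

We work with the vertex ordering 0 < 1 < 2 < 3 < 4. The simplices of K, each written with vertices in increasing order, are:

  0-simplices (5): [0], [1], [2], [3], [4]
  1-simplices (10): [0,1], [0,2], [0,3], [0,4], [1,2], [1,3], [1,4], [2,3], [2,4], [3,4]
  2-simplices (5): [0,1,2], [0,1,3], [0,3,4], [1,2,4], [2,3,4]

giving chain groups C_0 ≅ Z^5, C_1 ≅ Z^10, C_2 ≅ Z^5.

Boundary ∂_1: C_1 → C_0 maps an edge to its endpoints' difference, ∂[p,q] = q − p. For instance
  ∂[0,3] = [3] − [0].
This gives a 5×10 integer matrix of rank 4; reducing to Smith normal form yields diagonal entries (1,1,1,1).

Boundary ∂_2: C_2 → C_1 acts by ∂[p,q,r] = [q,r] − [p,r] + [p,q]. For instance
  ∂[0,1,2] = [1,2] − [0,2] + [0,1],
  ∂[2,3,4] = [3,4] − [2,4] + [2,3].
The 10×5 boundary matrix has rank 5 and Smith normal form diag(1,1,1,1,1).

From H_k ≅ ker(∂_k) / im(∂_{k+1}) we obtain:

  H_0: rank C_0 − rank ∂_1 = 5 − 4 = 1, and the invariant factors of ∂_1 are all 1, so H_0 ≅ Z.
  H_1: rank ker ∂_1 − rank ∂_2 = (10 − 4) − 5 = 1, and the invariant factors of ∂_2 are all 1, so H_1 ≅ Z.
  H_2: rank ker ∂_2 − rank ∂_3 = (5 − 5) − 0 = 0, and there is no ∂_3, so H_2 ≅ 0.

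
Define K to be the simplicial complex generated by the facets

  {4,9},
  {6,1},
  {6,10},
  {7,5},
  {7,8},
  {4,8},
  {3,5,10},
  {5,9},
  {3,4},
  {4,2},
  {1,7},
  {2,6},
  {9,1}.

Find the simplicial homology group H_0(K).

H_0 ≅ Z.

Order the vertices as 1 < 2 < 3 < 4 < 5 < 6 < 7 < 8 < 9 < 10. Listing each simplex with vertices in this order, K has dimension 2 with simplices:

  0-simplices (10): [1], [2], [3], [4], [5], [6], [7], [8], [9], [10]
  1-simplices (15): [1,6], [1,7], [1,9], [2,4], [2,6], [3,4], [3,5], [3,10], [4,8], [4,9], [5,7], [5,9], [5,10], [6,10], [7,8]
  2-simplices (1): [3,5,10]

so the chain groups are C_0 ≅ Z^10, C_1 ≅ Z^15, C_2 ≅ Z^1.

∂_1: C_1 → C_0 sends each edge [p,q] (with p < q) to q − p. For instance
  ∂[5,10] = [10] − [5].
As a 10×15 matrix over Z this has rank 9, with invariant factors (1,1,1,1,1,1,1,1,1).

Boundary ∂_2: C_2 → C_1 acts by ∂[p,q,r] = [q,r] − [p,r] + [p,q]. For instance
  ∂[3,5,10] = [5,10] − [3,10] + [3,5].
The 15×1 boundary matrix has rank 1 and Smith normal form diag(1).

Now H_k = ker ∂_k / im ∂_{k+1}, so:

  H_0: rank C_0 − rank ∂_1 = 10 − 9 = 1, and the invariant factors of ∂_1 are all 1, so H_0 ≅ Z.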